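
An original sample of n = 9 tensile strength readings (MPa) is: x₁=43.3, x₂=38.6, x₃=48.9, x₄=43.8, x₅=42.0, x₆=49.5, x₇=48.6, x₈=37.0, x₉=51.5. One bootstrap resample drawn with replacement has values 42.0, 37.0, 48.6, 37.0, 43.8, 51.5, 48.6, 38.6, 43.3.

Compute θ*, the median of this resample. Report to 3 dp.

θ* = 43.300

Sorted: 37.0, 37.0, 38.6, 42.0, 43.3, 43.8, 48.6, 48.6, 51.5
Median = middle value = 43.300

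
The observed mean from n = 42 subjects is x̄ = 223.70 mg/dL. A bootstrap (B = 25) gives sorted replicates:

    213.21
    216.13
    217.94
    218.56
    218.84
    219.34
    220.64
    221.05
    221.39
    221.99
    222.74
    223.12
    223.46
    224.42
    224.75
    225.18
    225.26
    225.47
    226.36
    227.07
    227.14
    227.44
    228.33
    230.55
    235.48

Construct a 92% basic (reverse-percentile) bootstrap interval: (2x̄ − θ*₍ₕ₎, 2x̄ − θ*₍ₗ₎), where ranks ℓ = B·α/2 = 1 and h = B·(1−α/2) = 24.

Percentile endpoints at ranks 1 and 24: θ*₍1₎ = 213.21, θ*₍24₎ = 230.55.
Basic interval reflects these around x̄:
  lower = 2 × 223.70 − 230.55 = 216.85
  upper = 2 × 223.70 − 213.21 = 234.19

(216.85, 234.19)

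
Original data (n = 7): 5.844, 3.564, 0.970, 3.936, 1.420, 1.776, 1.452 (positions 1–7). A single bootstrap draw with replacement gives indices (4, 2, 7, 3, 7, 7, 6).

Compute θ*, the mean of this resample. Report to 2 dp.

θ* = 2.09

Resample values: 3.936, 3.564, 1.452, 0.970, 1.452, 1.452, 1.776.
Mean = (3.936 + 3.564 + 1.452 + 0.970 + 1.452 + 1.452 + 1.776) / 7 = 14.6020 / 7 = 2.09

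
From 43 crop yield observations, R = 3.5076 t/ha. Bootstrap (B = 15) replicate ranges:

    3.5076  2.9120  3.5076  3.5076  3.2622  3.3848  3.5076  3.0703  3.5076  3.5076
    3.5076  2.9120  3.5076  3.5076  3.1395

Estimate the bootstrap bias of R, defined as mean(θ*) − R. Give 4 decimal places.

mean(θ*) = (3.5076 + 2.9120 + 3.5076 + 3.5076 + 3.2622 + 3.3848 + 3.5076 + 3.0703 + 3.5076 + 3.5076 + 3.5076 + 2.9120 + 3.5076 + 3.5076 + 3.1395) / 15 = 3.349947
bias = 3.349947 − 3.5076

bias = −0.1577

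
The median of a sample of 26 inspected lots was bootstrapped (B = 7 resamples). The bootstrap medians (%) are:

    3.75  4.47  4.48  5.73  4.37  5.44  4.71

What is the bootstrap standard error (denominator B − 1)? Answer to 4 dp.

Bootstrap SE is the standard deviation of the 7 replicate medians.
Mean of replicates: (3.75 + 4.47 + 4.48 + 5.73 + 4.37 + 5.44 + 4.71) / 7 = 32.95000 / 7 = 4.70714
Sum of squared deviations: (−0.95714)² + (−0.23714)² + (−0.22714)² + (+1.02286)² + (−0.33714)² + (+0.73286)² + (+0.00286)² = 2.72094
Variance = 2.72094 / 6 = 0.45349
SE* = √0.45349

SE* = 0.6734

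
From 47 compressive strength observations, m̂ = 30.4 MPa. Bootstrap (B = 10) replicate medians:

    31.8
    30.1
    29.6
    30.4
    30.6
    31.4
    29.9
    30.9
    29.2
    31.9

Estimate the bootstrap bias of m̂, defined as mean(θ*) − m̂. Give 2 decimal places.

mean(θ*) = (31.8 + 30.1 + 29.6 + 30.4 + 30.6 + 31.4 + 29.9 + 30.9 + 29.2 + 31.9) / 10 = 30.580
bias = 30.580 − 30.4

bias = +0.18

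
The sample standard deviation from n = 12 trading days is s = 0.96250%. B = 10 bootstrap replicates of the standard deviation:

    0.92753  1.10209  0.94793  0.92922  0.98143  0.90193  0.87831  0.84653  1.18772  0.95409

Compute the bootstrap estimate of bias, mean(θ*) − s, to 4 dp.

mean(θ*) = (0.92753 + 1.10209 + 0.94793 + 0.92922 + 0.98143 + 0.90193 + 0.87831 + 0.84653 + 1.18772 + 0.95409) / 10 = 0.96568
bias = 0.96568 − 0.96250

bias = +0.0032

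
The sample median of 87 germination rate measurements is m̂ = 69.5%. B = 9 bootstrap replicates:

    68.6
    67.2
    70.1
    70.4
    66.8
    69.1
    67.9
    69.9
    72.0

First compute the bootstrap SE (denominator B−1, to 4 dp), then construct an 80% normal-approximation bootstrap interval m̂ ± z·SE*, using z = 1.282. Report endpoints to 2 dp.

Mean of replicates = 69.1111; sum of squared deviations = 22.3289; SE* = √(22.3289/8) = 1.6707
Margin = 1.282 × 1.6707 = 2.142
Interval: 69.5 ± 2.142

(67.36, 71.64)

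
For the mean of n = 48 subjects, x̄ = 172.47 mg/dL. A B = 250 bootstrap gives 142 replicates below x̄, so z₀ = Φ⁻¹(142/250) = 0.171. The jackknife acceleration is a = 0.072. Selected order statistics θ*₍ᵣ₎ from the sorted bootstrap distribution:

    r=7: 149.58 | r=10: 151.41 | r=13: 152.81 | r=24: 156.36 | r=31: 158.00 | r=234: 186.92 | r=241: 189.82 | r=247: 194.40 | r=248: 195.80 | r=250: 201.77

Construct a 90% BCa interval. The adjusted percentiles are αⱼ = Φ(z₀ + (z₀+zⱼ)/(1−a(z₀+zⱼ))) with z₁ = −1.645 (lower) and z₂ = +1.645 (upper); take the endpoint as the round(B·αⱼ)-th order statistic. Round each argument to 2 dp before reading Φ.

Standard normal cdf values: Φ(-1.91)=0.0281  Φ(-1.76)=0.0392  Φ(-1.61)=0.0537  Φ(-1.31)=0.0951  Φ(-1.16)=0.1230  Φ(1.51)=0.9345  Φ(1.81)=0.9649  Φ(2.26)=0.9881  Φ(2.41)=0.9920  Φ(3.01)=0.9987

Lower: z₀ + z₁ = 0.171 + (-1.645) = -1.474; 1 − a(z₀+z₁) = 1 − (0.072)(-1.474) = 1.1061; argument = 0.171 + (-1.474)/1.1061 = -1.1616 → -1.16.
α₁ = Φ(-1.16) = 0.1230; rank = round(250 × 0.1230) = 31; θ*₍31₎ = 158.00.
Upper: z₀ + z₂ = 1.816; 1 − a(z₀+z₂) = 0.8692; argument = 2.2602 → 2.26; α₂ = 0.9881; rank = 247; θ*₍247₎ = 194.40.

(158.00, 194.40)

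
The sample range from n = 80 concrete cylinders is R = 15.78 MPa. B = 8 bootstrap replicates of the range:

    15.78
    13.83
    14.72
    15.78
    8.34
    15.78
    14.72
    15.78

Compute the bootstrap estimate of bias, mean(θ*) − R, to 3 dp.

mean(θ*) = (15.78 + 13.83 + 14.72 + 15.78 + 8.34 + 15.78 + 14.72 + 15.78) / 8 = 14.3413
bias = 14.3413 − 15.78

bias = −1.439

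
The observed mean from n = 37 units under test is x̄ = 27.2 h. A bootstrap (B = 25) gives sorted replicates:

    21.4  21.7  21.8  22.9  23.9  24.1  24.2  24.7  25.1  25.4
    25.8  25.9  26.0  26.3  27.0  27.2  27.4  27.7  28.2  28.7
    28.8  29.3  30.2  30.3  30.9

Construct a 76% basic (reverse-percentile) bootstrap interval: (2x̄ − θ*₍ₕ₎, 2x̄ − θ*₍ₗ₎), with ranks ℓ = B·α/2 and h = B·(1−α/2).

Percentile endpoints at ranks 3 and 22: θ*₍3₎ = 21.8, θ*₍22₎ = 29.3.
Basic interval reflects these around x̄:
  lower = 2 × 27.2 − 29.3 = 25.1
  upper = 2 × 27.2 − 21.8 = 32.6

(25.1, 32.6)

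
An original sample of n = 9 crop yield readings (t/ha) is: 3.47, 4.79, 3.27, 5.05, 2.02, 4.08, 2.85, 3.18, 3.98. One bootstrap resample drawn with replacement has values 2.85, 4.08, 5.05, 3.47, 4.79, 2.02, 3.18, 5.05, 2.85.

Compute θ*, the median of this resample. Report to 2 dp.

Sorted: 2.02, 2.85, 2.85, 3.18, 3.47, 4.08, 4.79, 5.05, 5.05
Median = middle value = 3.47

θ* = 3.47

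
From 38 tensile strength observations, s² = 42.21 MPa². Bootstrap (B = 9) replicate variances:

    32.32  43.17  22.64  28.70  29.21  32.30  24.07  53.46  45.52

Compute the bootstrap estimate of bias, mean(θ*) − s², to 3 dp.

mean(θ*) = (32.32 + 43.17 + 22.64 + 28.70 + 29.21 + 32.30 + 24.07 + 53.46 + 45.52) / 9 = 34.5989
bias = 34.5989 − 42.21

bias = −7.611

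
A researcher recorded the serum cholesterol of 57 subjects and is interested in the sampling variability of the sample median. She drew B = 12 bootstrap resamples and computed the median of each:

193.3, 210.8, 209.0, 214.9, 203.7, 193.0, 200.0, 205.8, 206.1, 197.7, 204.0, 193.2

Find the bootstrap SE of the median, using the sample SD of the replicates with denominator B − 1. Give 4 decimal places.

Bootstrap SE is the standard deviation of the 12 replicate medians.
Mean of replicates: (193.3 + 210.8 + 209.0 + 214.9 + 203.7 + 193.0 + 200.0 + 205.8 + 206.1 + 197.7 + 204.0 + 193.2) / 12 = 2431.50000 / 12 = 202.62500
Sum of squared deviations: (−9.32500)² + (+8.17500)² + (+6.37500)² + (+12.27500)² + (+1.07500)² + (−9.62500)² + (−2.62500)² + (+3.17500)² + (+3.47500)² + (−4.92500)² + (+1.37500)² + (−9.42500)² = 582.92250
Variance = 582.92250 / 11 = 52.99295
SE* = √52.99295

SE* = 7.2796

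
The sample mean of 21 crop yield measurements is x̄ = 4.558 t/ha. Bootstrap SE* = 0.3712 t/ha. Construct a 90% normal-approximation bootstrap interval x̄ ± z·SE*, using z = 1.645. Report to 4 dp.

Margin = 1.645 × 0.3712 = 0.61062
Interval: 4.558 ± 0.61062

(3.9474, 5.1686)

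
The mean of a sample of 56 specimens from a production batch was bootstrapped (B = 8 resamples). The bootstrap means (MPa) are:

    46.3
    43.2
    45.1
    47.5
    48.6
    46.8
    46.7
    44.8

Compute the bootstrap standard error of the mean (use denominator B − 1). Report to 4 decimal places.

Bootstrap SE is the standard deviation of the 8 replicate means.
Mean of replicates: (46.3 + 43.2 + 45.1 + 47.5 + 48.6 + 46.8 + 46.7 + 44.8) / 8 = 369.00000 / 8 = 46.12500
Sum of squared deviations: (+0.17500)² + (−2.92500)² + (−1.02500)² + (+1.37500)² + (+2.47500)² + (+0.67500)² + (+0.57500)² + (−1.32500)² = 20.19500
Variance = 20.19500 / 7 = 2.88500
SE* = √2.88500

SE* = 1.6985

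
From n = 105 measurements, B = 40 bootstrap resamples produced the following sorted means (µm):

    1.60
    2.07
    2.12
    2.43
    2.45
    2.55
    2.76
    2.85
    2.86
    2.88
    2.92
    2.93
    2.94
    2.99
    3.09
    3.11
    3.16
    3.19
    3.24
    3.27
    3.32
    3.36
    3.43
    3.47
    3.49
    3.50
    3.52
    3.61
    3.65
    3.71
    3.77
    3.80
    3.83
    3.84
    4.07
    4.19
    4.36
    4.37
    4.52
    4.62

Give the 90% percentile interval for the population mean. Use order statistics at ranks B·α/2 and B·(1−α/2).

α = 0.10; lower rank = 40 × 0.050 = 2; upper rank = 40 × 0.950 = 38.
The 2nd smallest replicate is 2.07; the 38th is 4.37.

(2.07, 4.37)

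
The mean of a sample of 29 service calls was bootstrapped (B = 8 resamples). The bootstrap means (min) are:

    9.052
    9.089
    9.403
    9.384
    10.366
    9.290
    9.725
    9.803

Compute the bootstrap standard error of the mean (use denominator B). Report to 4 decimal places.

SE* = 0.4073

Bootstrap SE is the standard deviation of the 8 replicate means.
Mean of replicates: (9.052 + 9.089 + 9.403 + 9.384 + 10.366 + 9.290 + 9.725 + 9.803) / 8 = 76.11200 / 8 = 9.51400
Sum of squared deviations: (−0.46200)² + (−0.42500)² + (−0.11100)² + (−0.13000)² + (+0.85200)² + (−0.22400)² + (+0.21100)² + (+0.28900)² = 1.32741
Variance = 1.32741 / 8 = 0.16593
SE* = √0.16593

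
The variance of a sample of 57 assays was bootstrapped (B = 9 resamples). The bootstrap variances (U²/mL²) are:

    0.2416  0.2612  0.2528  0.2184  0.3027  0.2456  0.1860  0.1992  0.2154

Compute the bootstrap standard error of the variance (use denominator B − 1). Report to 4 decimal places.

Bootstrap SE is the standard deviation of the 9 replicate variances.
Mean of replicates: (0.2416 + 0.2612 + 0.2528 + 0.2184 + 0.3027 + 0.2456 + 0.1860 + 0.1992 + 0.2154) / 9 = 2.12290 / 9 = 0.23588
Sum of squared deviations: (+0.00572)² + (+0.02532)² + (+0.01692)² + (−0.01748)² + (+0.06682)² + (+0.00972)² + (−0.04988)² + (−0.03668)² + (−0.02048)² = 0.01008
Variance = 0.01008 / 8 = 0.00126
SE* = √0.00126

SE* = 0.0355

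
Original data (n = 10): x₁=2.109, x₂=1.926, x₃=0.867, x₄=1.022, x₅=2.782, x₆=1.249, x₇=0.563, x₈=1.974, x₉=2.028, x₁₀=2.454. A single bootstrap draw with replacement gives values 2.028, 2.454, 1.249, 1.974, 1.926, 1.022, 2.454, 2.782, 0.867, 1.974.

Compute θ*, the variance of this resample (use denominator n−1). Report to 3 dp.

Mean = 1.8730; sum of squared deviations = 3.6743
s² = 3.6743 / 9 = 0.4083

θ* = 0.408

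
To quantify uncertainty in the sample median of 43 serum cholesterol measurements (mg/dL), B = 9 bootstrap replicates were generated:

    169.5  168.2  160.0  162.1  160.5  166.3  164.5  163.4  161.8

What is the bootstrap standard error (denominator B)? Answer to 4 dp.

Bootstrap SE is the standard deviation of the 9 replicate medians.
Mean of replicates: (169.5 + 168.2 + 160.0 + 162.1 + 160.5 + 166.3 + 164.5 + 163.4 + 161.8) / 9 = 1476.30000 / 9 = 164.03333
Sum of squared deviations: (+5.46667)² + (+4.16667)² + (−4.03333)² + (−1.93333)² + (−3.53333)² + (+2.26667)² + (+0.46667)² + (−0.63333)² + (−2.23333)² = 90.48000
Variance = 90.48000 / 9 = 10.05333
SE* = √10.05333

SE* = 3.1707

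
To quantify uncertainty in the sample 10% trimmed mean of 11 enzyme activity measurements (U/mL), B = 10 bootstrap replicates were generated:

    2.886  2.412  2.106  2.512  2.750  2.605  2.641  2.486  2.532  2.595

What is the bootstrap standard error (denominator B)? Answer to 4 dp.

Bootstrap SE is the standard deviation of the 10 replicate 10% trimmed means.
Mean of replicates: (2.886 + 2.412 + 2.106 + 2.512 + 2.750 + 2.605 + 2.641 + 2.486 + 2.532 + 2.595) / 10 = 25.52500 / 10 = 2.55250
Sum of squared deviations: (+0.33350)² + (−0.14050)² + (−0.44650)² + (−0.04050)² + (+0.19750)² + (+0.05250)² + (+0.08850)² + (−0.06650)² + (−0.02050)² + (+0.04250)² = 0.38821
Variance = 0.38821 / 10 = 0.03882
SE* = √0.03882

SE* = 0.1970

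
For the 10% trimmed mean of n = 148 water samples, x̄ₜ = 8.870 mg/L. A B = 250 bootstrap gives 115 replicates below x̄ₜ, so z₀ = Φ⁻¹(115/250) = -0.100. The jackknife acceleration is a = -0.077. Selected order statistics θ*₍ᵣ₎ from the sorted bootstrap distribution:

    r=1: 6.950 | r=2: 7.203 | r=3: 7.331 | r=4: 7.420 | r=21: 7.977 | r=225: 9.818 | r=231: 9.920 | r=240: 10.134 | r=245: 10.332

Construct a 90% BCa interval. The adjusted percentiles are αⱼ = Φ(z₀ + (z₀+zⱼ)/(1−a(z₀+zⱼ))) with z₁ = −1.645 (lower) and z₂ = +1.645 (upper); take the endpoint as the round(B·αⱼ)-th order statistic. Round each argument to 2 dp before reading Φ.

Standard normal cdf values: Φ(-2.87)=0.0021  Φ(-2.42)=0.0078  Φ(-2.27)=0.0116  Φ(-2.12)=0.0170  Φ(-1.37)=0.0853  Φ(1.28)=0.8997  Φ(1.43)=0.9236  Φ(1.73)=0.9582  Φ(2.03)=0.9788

(7.420, 9.818)

Lower: z₀ + z₁ = -0.100 + (-1.645) = -1.745; 1 − a(z₀+z₁) = 1 − (-0.077)(-1.745) = 0.8656; argument = -0.100 + (-1.745)/0.8656 = -2.1159 → -2.12.
α₁ = Φ(-2.12) = 0.0170; rank = round(250 × 0.0170) = 4; θ*₍4₎ = 7.420.
Upper: z₀ + z₂ = 1.545; 1 − a(z₀+z₂) = 1.1190; argument = 1.2807 → 1.28; α₂ = 0.8997; rank = 225; θ*₍225₎ = 9.818.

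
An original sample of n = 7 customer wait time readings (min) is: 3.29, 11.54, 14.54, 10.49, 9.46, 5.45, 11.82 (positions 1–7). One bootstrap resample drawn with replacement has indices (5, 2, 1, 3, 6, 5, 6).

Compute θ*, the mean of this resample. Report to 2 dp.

Resample values: 9.46, 11.54, 3.29, 14.54, 5.45, 9.46, 5.45.
Mean = (9.46 + 11.54 + 3.29 + 14.54 + 5.45 + 9.46 + 5.45) / 7 = 59.190 / 7 = 8.46

θ* = 8.46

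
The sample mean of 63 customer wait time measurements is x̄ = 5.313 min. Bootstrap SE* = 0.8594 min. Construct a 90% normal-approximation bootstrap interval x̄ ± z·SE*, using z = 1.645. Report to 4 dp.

(3.8993, 6.7267)

Margin = 1.645 × 0.8594 = 1.41371
Interval: 5.313 ± 1.41371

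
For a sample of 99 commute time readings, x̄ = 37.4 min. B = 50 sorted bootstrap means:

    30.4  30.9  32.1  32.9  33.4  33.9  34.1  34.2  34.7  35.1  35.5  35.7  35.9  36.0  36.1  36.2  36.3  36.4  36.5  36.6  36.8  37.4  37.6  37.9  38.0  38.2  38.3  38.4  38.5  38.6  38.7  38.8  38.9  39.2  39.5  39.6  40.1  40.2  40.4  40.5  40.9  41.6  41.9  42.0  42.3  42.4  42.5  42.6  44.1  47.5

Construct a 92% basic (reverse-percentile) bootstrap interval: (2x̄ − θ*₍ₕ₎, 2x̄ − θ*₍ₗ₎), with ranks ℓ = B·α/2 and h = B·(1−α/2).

Percentile endpoints at ranks 2 and 48: θ*₍2₎ = 30.9, θ*₍48₎ = 42.6.
Basic interval reflects these around x̄:
  lower = 2 × 37.4 − 42.6 = 32.2
  upper = 2 × 37.4 − 30.9 = 43.9

(32.2, 43.9)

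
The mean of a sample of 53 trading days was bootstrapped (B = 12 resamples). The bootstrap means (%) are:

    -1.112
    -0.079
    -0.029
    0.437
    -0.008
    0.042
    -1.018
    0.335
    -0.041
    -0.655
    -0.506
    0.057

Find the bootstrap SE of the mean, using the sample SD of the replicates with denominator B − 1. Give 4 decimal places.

SE* = 0.4974

Bootstrap SE is the standard deviation of the 12 replicate means.
Mean of replicates: ((-1.112) + (-0.079) + (-0.029) + 0.437 + (-0.008) + 0.042 + (-1.018) + 0.335 + (-0.041) + (-0.655) + (-0.506) + 0.057) / 12 = -2.57700 / 12 = -0.21475
Sum of squared deviations: (−0.89725)² + (+0.13575)² + (+0.18575)² + (+0.65175)² + (+0.20675)² + (+0.25675)² + (−0.80325)² + (+0.54975)² + (+0.17375)² + (−0.44025)² + (−0.29125)² + (+0.27175)² = 2.72155
Variance = 2.72155 / 11 = 0.24741
SE* = √0.24741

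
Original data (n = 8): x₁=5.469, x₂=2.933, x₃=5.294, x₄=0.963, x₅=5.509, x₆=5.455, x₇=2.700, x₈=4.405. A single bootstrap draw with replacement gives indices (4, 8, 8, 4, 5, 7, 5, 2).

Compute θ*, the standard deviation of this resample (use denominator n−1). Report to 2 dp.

Resample values: 0.963, 4.405, 4.405, 0.963, 5.509, 2.700, 5.509, 2.933.
Mean = 3.4234; sum of squared deviations = 23.4975
s² = 23.4975 / 7 = 3.3568
s = √3.3568 = 1.83

θ* = 1.83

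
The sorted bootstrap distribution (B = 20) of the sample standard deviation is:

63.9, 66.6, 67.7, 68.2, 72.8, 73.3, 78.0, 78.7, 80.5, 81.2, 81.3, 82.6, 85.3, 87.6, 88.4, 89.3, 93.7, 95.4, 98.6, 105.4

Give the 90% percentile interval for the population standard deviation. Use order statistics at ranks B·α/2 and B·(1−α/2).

(63.9, 98.6)

α = 0.10; lower rank = 20 × 0.050 = 1; upper rank = 20 × 0.950 = 19.
The 1st smallest replicate is 63.9; the 19th is 98.6.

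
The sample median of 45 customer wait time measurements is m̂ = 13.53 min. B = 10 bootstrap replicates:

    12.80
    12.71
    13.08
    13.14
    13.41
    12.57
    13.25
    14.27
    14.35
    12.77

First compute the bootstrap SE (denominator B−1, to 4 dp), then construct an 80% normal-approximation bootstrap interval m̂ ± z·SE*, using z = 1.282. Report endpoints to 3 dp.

(12.730, 14.330)

Mean of replicates = 13.2350; sum of squared deviations = 3.5016; SE* = √(3.5016/9) = 0.6238
Margin = 1.282 × 0.6238 = 0.7997
Interval: 13.53 ± 0.7997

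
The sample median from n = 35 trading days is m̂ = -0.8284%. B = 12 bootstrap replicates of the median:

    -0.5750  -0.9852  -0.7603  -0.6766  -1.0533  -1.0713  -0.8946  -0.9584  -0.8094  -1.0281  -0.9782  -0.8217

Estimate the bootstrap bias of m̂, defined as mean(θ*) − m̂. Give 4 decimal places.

mean(θ*) = ((-0.5750) + (-0.9852) + (-0.7603) + (-0.6766) + (-1.0533) + (-1.0713) + (-0.8946) + (-0.9584) + (-0.8094) + (-1.0281) + (-0.9782) + (-0.8217)) / 12 = -0.88434
bias = -0.88434 − -0.8284

bias = −0.0559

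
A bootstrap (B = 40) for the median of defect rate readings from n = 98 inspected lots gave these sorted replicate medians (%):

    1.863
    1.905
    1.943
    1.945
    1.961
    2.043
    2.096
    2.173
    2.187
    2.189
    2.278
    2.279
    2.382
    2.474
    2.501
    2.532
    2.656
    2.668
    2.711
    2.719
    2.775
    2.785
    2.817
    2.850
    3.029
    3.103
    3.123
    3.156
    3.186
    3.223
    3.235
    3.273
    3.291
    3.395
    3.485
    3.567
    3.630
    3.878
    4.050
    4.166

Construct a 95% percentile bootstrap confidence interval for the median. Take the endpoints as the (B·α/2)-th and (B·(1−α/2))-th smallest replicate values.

(1.863, 4.050)

α = 0.05; lower rank = 40 × 0.025 = 1; upper rank = 40 × 0.975 = 39.
The 1st smallest replicate is 1.863; the 39th is 4.050.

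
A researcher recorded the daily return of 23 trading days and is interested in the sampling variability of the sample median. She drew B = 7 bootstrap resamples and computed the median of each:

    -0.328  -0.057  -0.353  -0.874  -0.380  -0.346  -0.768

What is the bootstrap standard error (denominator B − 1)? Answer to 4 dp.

Bootstrap SE is the standard deviation of the 7 replicate medians.
Mean of replicates: ((-0.328) + (-0.057) + (-0.353) + (-0.874) + (-0.380) + (-0.346) + (-0.768)) / 7 = -3.10600 / 7 = -0.44371
Sum of squared deviations: (+0.11571)² + (+0.38671)² + (+0.09071)² + (−0.43029)² + (+0.06371)² + (+0.09771)² + (−0.32429)² = 0.47508
Variance = 0.47508 / 6 = 0.07918
SE* = √0.07918

SE* = 0.2814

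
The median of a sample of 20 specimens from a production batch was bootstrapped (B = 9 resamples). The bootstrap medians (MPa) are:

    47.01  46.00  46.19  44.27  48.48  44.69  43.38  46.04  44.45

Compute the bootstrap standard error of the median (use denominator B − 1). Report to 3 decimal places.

SE* = 1.574

Bootstrap SE is the standard deviation of the 9 replicate medians.
Mean of replicates: (47.01 + 46.00 + 46.19 + 44.27 + 48.48 + 44.69 + 43.38 + 46.04 + 44.45) / 9 = 410.5100 / 9 = 45.6122
Sum of squared deviations: (+1.3978)² + (+0.3878)² + (+0.5778)² + (−1.3422)² + (+2.8678)² + (−0.9222)² + (−2.2322)² + (+0.4278)² + (−1.1622)² = 19.8308
Variance = 19.8308 / 8 = 2.4788
SE* = √2.4788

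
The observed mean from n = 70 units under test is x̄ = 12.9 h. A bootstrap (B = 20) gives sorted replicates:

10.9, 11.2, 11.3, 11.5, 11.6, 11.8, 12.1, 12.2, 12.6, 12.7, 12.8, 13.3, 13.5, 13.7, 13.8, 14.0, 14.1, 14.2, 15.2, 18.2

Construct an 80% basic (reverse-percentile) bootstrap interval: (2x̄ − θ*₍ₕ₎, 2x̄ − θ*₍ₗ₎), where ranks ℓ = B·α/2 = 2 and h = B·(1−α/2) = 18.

(11.6, 14.6)

Percentile endpoints at ranks 2 and 18: θ*₍2₎ = 11.2, θ*₍18₎ = 14.2.
Basic interval reflects these around x̄:
  lower = 2 × 12.9 − 14.2 = 11.6
  upper = 2 × 12.9 − 11.2 = 14.6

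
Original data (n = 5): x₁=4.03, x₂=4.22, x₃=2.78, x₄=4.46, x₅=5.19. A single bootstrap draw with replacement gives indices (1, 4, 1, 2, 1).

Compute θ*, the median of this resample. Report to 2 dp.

Resample values: 4.03, 4.46, 4.03, 4.22, 4.03.
Sorted: 4.03, 4.03, 4.03, 4.22, 4.46
Median = middle value = 4.03

θ* = 4.03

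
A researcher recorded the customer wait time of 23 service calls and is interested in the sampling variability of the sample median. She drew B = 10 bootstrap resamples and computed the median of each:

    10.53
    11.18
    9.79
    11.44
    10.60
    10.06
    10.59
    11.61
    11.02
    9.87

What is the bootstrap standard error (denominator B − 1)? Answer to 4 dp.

SE* = 0.6391

Bootstrap SE is the standard deviation of the 10 replicate medians.
Mean of replicates: (10.53 + 11.18 + 9.79 + 11.44 + 10.60 + 10.06 + 10.59 + 11.61 + 11.02 + 9.87) / 10 = 106.69000 / 10 = 10.66900
Sum of squared deviations: (−0.13900)² + (+0.51100)² + (−0.87900)² + (+0.77100)² + (−0.06900)² + (−0.60900)² + (−0.07900)² + (+0.94100)² + (+0.35100)² + (−0.79900)² = 3.67649
Variance = 3.67649 / 9 = 0.40850
SE* = √0.40850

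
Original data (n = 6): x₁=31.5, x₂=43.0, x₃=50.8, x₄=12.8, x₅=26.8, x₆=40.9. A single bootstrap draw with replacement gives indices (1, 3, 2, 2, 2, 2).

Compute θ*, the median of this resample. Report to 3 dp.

Resample values: 31.5, 50.8, 43.0, 43.0, 43.0, 43.0.
Sorted: 31.5, 43.0, 43.0, 43.0, 43.0, 50.8
Median = average of the two middle values = 43.000

θ* = 43.000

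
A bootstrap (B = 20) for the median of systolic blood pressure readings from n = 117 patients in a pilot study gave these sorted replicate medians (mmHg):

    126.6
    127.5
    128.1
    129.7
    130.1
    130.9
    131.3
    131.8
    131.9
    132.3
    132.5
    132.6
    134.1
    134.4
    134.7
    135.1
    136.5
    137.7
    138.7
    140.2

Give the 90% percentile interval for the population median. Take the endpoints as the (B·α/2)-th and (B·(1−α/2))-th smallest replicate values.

α = 0.10; lower rank = 20 × 0.050 = 1; upper rank = 20 × 0.950 = 19.
The 1st smallest replicate is 126.6; the 19th is 138.7.

(126.6, 138.7)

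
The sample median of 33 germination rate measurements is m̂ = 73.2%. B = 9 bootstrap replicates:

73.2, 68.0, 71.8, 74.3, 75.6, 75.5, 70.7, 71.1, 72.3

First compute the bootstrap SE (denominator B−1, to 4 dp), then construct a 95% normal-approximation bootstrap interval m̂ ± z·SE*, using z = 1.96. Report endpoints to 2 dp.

(68.38, 78.02)

Mean of replicates = 72.5000; sum of squared deviations = 48.3200; SE* = √(48.3200/8) = 2.4576
Margin = 1.96 × 2.4576 = 4.817
Interval: 73.2 ± 4.817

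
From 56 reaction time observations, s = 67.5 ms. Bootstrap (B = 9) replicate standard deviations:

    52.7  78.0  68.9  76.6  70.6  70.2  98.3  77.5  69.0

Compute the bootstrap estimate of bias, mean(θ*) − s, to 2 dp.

mean(θ*) = (52.7 + 78.0 + 68.9 + 76.6 + 70.6 + 70.2 + 98.3 + 77.5 + 69.0) / 9 = 73.533
bias = 73.533 − 67.5

bias = +6.03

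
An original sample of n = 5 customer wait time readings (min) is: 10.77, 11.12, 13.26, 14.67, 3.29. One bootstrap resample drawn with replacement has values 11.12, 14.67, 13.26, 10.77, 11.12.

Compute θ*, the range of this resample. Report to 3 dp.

Range = 14.67 − 10.77 = 3.900

θ* = 3.900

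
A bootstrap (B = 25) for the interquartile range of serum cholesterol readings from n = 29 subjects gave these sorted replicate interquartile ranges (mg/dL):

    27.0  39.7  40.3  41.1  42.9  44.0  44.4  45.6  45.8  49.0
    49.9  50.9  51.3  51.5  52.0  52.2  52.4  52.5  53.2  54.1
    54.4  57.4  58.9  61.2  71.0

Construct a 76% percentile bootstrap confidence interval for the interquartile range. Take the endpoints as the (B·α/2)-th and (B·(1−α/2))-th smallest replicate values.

(40.3, 57.4)

α = 0.24; lower rank = 25 × 0.120 = 3; upper rank = 25 × 0.880 = 22.
The 3rd smallest replicate is 40.3; the 22nd is 57.4.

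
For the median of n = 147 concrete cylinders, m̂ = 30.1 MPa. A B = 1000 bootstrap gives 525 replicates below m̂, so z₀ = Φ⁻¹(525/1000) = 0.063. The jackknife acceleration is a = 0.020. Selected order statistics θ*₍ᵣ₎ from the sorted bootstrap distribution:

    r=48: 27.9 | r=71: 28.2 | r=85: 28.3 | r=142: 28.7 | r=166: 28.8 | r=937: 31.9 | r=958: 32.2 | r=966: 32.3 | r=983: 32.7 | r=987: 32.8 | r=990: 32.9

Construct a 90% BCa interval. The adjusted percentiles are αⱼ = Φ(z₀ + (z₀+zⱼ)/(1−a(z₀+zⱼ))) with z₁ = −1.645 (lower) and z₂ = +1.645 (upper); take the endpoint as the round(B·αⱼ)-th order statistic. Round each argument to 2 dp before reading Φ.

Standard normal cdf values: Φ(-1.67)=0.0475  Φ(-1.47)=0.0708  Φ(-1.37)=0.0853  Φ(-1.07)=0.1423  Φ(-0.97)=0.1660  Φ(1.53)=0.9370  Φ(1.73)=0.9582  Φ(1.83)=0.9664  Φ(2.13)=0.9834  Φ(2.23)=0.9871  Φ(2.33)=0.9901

(28.2, 32.3)

Lower: z₀ + z₁ = 0.063 + (-1.645) = -1.582; 1 − a(z₀+z₁) = 1 − (0.020)(-1.582) = 1.0316; argument = 0.063 + (-1.582)/1.0316 = -1.4705 → -1.47.
α₁ = Φ(-1.47) = 0.0708; rank = round(1000 × 0.0708) = 71; θ*₍71₎ = 28.2.
Upper: z₀ + z₂ = 1.708; 1 − a(z₀+z₂) = 0.9658; argument = 1.8314 → 1.83; α₂ = 0.9664; rank = 966; θ*₍966₎ = 32.3.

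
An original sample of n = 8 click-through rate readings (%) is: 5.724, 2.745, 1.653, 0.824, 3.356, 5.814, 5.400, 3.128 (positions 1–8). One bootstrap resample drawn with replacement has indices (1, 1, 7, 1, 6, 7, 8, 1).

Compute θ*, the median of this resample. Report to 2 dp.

θ* = 5.72

Resample values: 5.724, 5.724, 5.400, 5.724, 5.814, 5.400, 3.128, 5.724.
Sorted: 3.128, 5.400, 5.400, 5.724, 5.724, 5.724, 5.724, 5.814
Median = average of the two middle values = 5.72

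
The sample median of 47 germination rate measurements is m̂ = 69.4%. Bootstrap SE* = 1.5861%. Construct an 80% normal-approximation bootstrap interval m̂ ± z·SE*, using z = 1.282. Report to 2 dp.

(67.37, 71.43)

Margin = 1.282 × 1.5861 = 2.033
Interval: 69.4 ± 2.033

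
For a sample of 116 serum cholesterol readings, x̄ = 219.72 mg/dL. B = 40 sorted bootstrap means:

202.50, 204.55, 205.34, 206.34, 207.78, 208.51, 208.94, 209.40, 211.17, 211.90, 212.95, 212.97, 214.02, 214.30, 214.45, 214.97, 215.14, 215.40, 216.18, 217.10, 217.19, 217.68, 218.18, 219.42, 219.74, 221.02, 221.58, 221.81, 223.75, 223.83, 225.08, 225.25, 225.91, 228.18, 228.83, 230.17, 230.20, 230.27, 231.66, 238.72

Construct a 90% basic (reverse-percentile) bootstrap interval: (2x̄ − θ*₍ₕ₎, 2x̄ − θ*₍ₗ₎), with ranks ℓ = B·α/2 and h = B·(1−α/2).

Percentile endpoints at ranks 2 and 38: θ*₍2₎ = 204.55, θ*₍38₎ = 230.27.
Basic interval reflects these around x̄:
  lower = 2 × 219.72 − 230.27 = 209.17
  upper = 2 × 219.72 − 204.55 = 234.89

(209.17, 234.89)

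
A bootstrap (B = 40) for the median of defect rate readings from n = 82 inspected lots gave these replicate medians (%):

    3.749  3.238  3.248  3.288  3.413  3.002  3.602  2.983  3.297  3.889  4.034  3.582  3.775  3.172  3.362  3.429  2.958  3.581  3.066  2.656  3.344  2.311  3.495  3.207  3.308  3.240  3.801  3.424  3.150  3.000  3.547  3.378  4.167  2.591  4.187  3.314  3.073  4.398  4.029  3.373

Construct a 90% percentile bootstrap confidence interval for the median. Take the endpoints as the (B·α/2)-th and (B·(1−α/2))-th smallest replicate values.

Sorted replicates: 2.311, 2.591, 2.656, 2.958, 2.983, 3.000, 3.002, 3.066, 3.073, 3.150, 3.172, 3.207, 3.238, 3.240, 3.248, 3.288, 3.297, 3.308, 3.314, 3.344, 3.362, 3.373, 3.378, 3.413, 3.424, 3.429, 3.495, 3.547, 3.581, 3.582, 3.602, 3.749, 3.775, 3.801, 3.889, 4.029, 4.034, 4.167, 4.187, 4.398
α = 0.10; lower rank = 40 × 0.050 = 2; upper rank = 40 × 0.950 = 38.
The 2nd smallest replicate is 2.591; the 38th is 4.167.

(2.591, 4.167)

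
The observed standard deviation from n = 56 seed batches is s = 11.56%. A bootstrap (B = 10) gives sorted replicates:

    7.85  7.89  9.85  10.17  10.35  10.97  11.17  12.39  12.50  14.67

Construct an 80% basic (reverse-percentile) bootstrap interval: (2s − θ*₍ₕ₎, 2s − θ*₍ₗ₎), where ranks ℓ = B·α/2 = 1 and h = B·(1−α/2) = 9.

Percentile endpoints at ranks 1 and 9: θ*₍1₎ = 7.85, θ*₍9₎ = 12.50.
Basic interval reflects these around s:
  lower = 2 × 11.56 − 12.50 = 10.62
  upper = 2 × 11.56 − 7.85 = 15.27

(10.62, 15.27)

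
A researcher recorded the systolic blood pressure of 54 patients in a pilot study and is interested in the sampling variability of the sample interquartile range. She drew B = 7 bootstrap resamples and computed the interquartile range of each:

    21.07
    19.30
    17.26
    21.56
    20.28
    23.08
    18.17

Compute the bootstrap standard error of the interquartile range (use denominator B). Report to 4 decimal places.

Bootstrap SE is the standard deviation of the 7 replicate interquartile ranges.
Mean of replicates: (21.07 + 19.30 + 17.26 + 21.56 + 20.28 + 23.08 + 18.17) / 7 = 140.72000 / 7 = 20.10286
Sum of squared deviations: (+0.96714)² + (−0.80286)² + (−2.84286)² + (+1.45714)² + (+0.17714)² + (+2.97714)² + (−1.93286)² = 24.41574
Variance = 24.41574 / 7 = 3.48796
SE* = √3.48796

SE* = 1.8676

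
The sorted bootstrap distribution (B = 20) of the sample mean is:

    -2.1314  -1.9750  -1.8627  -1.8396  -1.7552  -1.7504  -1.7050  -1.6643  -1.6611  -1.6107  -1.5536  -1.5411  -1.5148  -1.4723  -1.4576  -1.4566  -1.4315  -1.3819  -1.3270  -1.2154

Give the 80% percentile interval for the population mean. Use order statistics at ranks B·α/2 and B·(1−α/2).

(-1.9750, -1.3819)

α = 0.20; lower rank = 20 × 0.100 = 2; upper rank = 20 × 0.900 = 18.
The 2nd smallest replicate is -1.9750; the 18th is -1.3819.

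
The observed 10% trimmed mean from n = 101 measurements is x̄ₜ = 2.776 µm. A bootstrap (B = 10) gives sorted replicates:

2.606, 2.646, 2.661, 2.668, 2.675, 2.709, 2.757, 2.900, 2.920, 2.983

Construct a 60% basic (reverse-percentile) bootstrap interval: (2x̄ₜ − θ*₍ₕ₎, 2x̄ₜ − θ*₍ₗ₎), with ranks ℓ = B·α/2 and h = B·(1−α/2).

Percentile endpoints at ranks 2 and 8: θ*₍2₎ = 2.646, θ*₍8₎ = 2.900.
Basic interval reflects these around x̄ₜ:
  lower = 2 × 2.776 − 2.900 = 2.652
  upper = 2 × 2.776 − 2.646 = 2.906

(2.652, 2.906)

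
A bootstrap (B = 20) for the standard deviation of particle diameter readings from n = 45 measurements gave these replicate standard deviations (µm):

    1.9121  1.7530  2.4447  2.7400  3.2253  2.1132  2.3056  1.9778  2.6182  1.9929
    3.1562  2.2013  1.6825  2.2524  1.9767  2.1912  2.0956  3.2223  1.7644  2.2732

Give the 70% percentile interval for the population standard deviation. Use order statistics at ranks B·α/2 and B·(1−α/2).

Sorted replicates: 1.6825, 1.7530, 1.7644, 1.9121, 1.9767, 1.9778, 1.9929, 2.0956, 2.1132, 2.1912, 2.2013, 2.2524, 2.2732, 2.3056, 2.4447, 2.6182, 2.7400, 3.1562, 3.2223, 3.2253
α = 0.30; lower rank = 20 × 0.150 = 3; upper rank = 20 × 0.850 = 17.
The 3rd smallest replicate is 1.7644; the 17th is 2.7400.

(1.7644, 2.7400)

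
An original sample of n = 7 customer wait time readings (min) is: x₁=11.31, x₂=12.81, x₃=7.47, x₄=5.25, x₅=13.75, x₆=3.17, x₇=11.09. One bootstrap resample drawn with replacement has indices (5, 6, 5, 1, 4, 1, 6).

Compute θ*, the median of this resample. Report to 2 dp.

θ* = 11.31

Resample values: 13.75, 3.17, 13.75, 11.31, 5.25, 11.31, 3.17.
Sorted: 3.17, 3.17, 5.25, 11.31, 11.31, 13.75, 13.75
Median = middle value = 11.31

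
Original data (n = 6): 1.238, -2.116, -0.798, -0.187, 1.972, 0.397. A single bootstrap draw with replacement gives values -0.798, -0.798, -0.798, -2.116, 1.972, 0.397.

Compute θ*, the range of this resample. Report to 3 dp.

Range = 1.972 − -2.116 = 4.088

θ* = 4.088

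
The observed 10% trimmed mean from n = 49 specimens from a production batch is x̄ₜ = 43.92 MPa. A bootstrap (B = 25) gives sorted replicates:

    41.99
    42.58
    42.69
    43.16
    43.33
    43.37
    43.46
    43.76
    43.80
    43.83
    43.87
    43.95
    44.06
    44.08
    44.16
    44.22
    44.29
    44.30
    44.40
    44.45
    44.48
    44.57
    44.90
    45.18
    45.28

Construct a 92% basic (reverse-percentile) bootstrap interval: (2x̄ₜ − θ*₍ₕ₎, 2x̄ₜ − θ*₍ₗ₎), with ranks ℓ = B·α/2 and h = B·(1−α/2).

Percentile endpoints at ranks 1 and 24: θ*₍1₎ = 41.99, θ*₍24₎ = 45.18.
Basic interval reflects these around x̄ₜ:
  lower = 2 × 43.92 − 45.18 = 42.66
  upper = 2 × 43.92 − 41.99 = 45.85

(42.66, 45.85)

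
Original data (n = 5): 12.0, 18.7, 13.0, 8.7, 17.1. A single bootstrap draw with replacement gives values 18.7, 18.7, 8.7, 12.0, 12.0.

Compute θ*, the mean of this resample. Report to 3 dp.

Mean = (18.7 + 18.7 + 8.7 + 12.0 + 12.0) / 5 = 70.10 / 5 = 14.020

θ* = 14.020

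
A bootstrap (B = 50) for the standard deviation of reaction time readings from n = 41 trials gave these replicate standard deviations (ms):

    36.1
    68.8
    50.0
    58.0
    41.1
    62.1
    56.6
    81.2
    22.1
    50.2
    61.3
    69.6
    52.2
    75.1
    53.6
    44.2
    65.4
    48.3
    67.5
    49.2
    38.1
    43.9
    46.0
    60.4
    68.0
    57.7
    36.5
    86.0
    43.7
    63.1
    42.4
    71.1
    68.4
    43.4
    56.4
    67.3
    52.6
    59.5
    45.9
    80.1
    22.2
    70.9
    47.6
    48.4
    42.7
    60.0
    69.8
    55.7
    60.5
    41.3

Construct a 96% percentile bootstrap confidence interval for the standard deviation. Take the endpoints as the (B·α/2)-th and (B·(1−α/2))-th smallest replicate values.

Sorted replicates: 22.1, 22.2, 36.1, 36.5, 38.1, 41.1, 41.3, 42.4, 42.7, 43.4, 43.7, 43.9, 44.2, 45.9, 46.0, 47.6, 48.3, 48.4, 49.2, 50.0, 50.2, 52.2, 52.6, 53.6, 55.7, 56.4, 56.6, 57.7, 58.0, 59.5, 60.0, 60.4, 60.5, 61.3, 62.1, 63.1, 65.4, 67.3, 67.5, 68.0, 68.4, 68.8, 69.6, 69.8, 70.9, 71.1, 75.1, 80.1, 81.2, 86.0
α = 0.04; lower rank = 50 × 0.020 = 1; upper rank = 50 × 0.980 = 49.
The 1st smallest replicate is 22.1; the 49th is 81.2.

(22.1, 81.2)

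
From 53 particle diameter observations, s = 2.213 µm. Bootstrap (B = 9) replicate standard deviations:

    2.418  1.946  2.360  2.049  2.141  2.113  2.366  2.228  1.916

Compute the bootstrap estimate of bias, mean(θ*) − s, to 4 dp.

bias = −0.0422

mean(θ*) = (2.418 + 1.946 + 2.360 + 2.049 + 2.141 + 2.113 + 2.366 + 2.228 + 1.916) / 9 = 2.17078
bias = 2.17078 − 2.213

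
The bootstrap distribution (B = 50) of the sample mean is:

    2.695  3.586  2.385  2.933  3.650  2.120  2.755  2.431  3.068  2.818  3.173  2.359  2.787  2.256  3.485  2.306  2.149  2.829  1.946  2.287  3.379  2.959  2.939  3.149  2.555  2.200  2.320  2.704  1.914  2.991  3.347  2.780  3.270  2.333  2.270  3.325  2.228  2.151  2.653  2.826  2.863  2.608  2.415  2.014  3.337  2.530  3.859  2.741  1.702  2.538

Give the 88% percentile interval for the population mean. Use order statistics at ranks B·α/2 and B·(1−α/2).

Sorted replicates: 1.702, 1.914, 1.946, 2.014, 2.120, 2.149, 2.151, 2.200, 2.228, 2.256, 2.270, 2.287, 2.306, 2.320, 2.333, 2.359, 2.385, 2.415, 2.431, 2.530, 2.538, 2.555, 2.608, 2.653, 2.695, 2.704, 2.741, 2.755, 2.780, 2.787, 2.818, 2.826, 2.829, 2.863, 2.933, 2.939, 2.959, 2.991, 3.068, 3.149, 3.173, 3.270, 3.325, 3.337, 3.347, 3.379, 3.485, 3.586, 3.650, 3.859
α = 0.12; lower rank = 50 × 0.060 = 3; upper rank = 50 × 0.940 = 47.
The 3rd smallest replicate is 1.946; the 47th is 3.485.

(1.946, 3.485)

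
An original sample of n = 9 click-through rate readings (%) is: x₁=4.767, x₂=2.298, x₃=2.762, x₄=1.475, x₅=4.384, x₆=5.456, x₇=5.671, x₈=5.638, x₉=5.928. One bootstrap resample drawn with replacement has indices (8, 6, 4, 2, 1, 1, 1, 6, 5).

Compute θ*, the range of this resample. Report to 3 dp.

θ* = 4.163

Resample values: 5.638, 5.456, 1.475, 2.298, 4.767, 4.767, 4.767, 5.456, 4.384.
Range = 5.638 − 1.475 = 4.163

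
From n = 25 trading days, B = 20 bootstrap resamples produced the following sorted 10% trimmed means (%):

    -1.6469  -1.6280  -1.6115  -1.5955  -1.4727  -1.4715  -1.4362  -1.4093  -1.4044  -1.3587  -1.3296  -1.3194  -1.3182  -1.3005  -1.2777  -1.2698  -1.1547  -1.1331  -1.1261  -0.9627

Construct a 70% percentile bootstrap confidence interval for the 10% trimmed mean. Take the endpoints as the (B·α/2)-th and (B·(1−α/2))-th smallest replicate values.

α = 0.30; lower rank = 20 × 0.150 = 3; upper rank = 20 × 0.850 = 17.
The 3rd smallest replicate is -1.6115; the 17th is -1.1547.

(-1.6115, -1.1547)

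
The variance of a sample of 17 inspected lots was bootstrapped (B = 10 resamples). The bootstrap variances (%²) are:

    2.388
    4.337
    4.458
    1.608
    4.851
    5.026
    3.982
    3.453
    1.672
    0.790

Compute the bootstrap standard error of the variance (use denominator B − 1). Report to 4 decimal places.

SE* = 1.5245

Bootstrap SE is the standard deviation of the 10 replicate variances.
Mean of replicates: (2.388 + 4.337 + 4.458 + 1.608 + 4.851 + 5.026 + 3.982 + 3.453 + 1.672 + 0.790) / 10 = 32.56500 / 10 = 3.25650
Sum of squared deviations: (−0.86850)² + (+1.08050)² + (+1.20150)² + (−1.64850)² + (+1.59450)² + (+1.76950)² + (+0.72550)² + (+0.19650)² + (−1.58450)² + (−2.46650)² = 20.91571
Variance = 20.91571 / 9 = 2.32397
SE* = √2.32397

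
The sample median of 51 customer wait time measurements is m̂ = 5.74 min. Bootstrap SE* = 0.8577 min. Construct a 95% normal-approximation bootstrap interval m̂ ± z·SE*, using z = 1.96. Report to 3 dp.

(4.059, 7.421)

Margin = 1.96 × 0.8577 = 1.6811
Interval: 5.74 ± 1.6811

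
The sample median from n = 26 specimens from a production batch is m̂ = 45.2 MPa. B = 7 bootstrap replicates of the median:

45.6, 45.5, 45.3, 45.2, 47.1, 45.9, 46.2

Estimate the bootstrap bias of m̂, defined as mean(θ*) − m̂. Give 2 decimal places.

mean(θ*) = (45.6 + 45.5 + 45.3 + 45.2 + 47.1 + 45.9 + 46.2) / 7 = 45.829
bias = 45.829 − 45.2

bias = +0.63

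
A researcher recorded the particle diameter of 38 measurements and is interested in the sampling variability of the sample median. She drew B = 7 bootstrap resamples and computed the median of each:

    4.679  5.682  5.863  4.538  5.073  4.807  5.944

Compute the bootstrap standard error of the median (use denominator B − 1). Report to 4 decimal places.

Bootstrap SE is the standard deviation of the 7 replicate medians.
Mean of replicates: (4.679 + 5.682 + 5.863 + 4.538 + 5.073 + 4.807 + 5.944) / 7 = 36.58600 / 7 = 5.22657
Sum of squared deviations: (−0.54757)² + (+0.45543)² + (+0.63643)² + (−0.68857)² + (−0.15357)² + (−0.41957)² + (+0.71743)² = 2.10075
Variance = 2.10075 / 6 = 0.35012
SE* = √0.35012

SE* = 0.5917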